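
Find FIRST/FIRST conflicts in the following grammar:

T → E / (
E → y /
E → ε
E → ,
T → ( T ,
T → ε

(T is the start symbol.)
No FIRST/FIRST conflicts.

FIRST sets of the non-terminals at (or reachable through a nullable prefix from) the front of some alternative:
  FIRST(E) = { ',', 'y', ε }

Productions for T:
  T → E / (: FIRST = { ',', '/', 'y' }
  T → ( T ,: FIRST = { '(' }
  T → ε: FIRST = { ε }
Productions for E:
  E → y /: FIRST = { 'y' }
  E → ε: FIRST = { ε }
  E → ,: FIRST = { ',' }

All alternatives of each non-terminal have pairwise disjoint FIRST sets.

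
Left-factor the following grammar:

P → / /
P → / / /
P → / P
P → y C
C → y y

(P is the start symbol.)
P → / P'
P' → / P''
P'' → ε
P'' → /
P' → P
P → y C
C → y y

Left-factoring transforms A → αβ₁ | αβ₂ into A → αA' and A' → β₁ | β₂
(α is the longest common prefix among the alternatives). Repeat until
no nonterminal has two alternatives with a common prefix.

Round 1: P has alternatives sharing prefix '/'. Introduce P': P → / P'
  Add: P' → /
  Add: P' → / /
  Add: P' → P

Round 2: P' has alternatives sharing prefix '/'. Introduce P'': P' → / P''
  Add: P'' → ε
  Add: P'' → /

No remaining common prefixes — done.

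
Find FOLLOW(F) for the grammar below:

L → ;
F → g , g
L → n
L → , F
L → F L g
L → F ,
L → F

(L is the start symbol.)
To compute FOLLOW(F), find every occurrence of F on a right-hand side N → α F β: add FIRST(β) \ {ε}, and if β is empty or nullable also add FOLLOW(N). Iterate to a fixed point.

In L → , F: F is at the end, add FOLLOW(L)
In L → F L g: F is followed by L g, add FIRST(L g) \ {ε} = { ',', ';', 'g', 'n' }
In L → F ,: F is followed by ',', add FIRST(',') \ {ε} = { ',' }
In L → F: F is at the end, add FOLLOW(L)

The FOLLOW sets referred to above (computed the same way, to a fixed point):
  FOLLOW(L) = { $, 'g' }

Taking the union: FOLLOW(F) = { $, ',', ';', 'g', 'n' }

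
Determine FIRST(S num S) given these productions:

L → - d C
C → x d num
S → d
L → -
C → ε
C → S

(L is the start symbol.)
{ 'd' }

FIRST sets of the non-terminals involved (from the grammar, by fixed-point iteration):
  FIRST(S) = { 'd' }

To compute FIRST(S num S), process the symbols left to right:
Symbol S is a non-terminal. Add FIRST(S) \ {ε} = { 'd' }
S is not nullable (ε ∉ FIRST(S)), so stop here.
FIRST(S num S) = { 'd' }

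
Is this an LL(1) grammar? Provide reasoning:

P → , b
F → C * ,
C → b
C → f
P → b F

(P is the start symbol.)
For P:
  PREDICT(P → ',' b) = { ',' }
  PREDICT(P → b F) = { 'b' }
For C:
  PREDICT(C → b) = { 'b' }
  PREDICT(C → f) = { 'f' }
F has a single production, so nothing to check there.

All predict sets are disjoint. The grammar IS LL(1).

Answer: Yes, the grammar is LL(1).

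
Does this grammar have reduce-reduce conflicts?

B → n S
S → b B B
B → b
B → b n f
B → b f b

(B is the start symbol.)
No reduce-reduce conflicts

A reduce-reduce conflict occurs when an LR(0) state has two complete items [A → α .] and [B → β .] — both call for a reduction, and with no lookahead the parser cannot choose between them.

Augment with B' → B and build the canonical LR(0) collection (I0 = CLOSURE({[B' → . B]}), then GOTO on every symbol after a dot until no new states appear). It has 12 states:
  I0: { [B → . b f b], [B → . b n f], [B → . b], [B → . n S], [B' → . B] }  — shift
  I1: { [B' → B .] }  — accept
  I2: { [B → b . f b], [B → b . n f], [B → b .] }  — shift, reduce
  I3: { [B → n . S], [S → . b B B] }  — shift
  I4: { [B → n S .] }  — reduce
  I5: { [B → . b f b], [B → . b n f], [B → . b], [B → . n S], [S → b . B B] }  — shift
  I6: { [B → . b f b], [B → . b n f], [B → . b], [B → . n S], [S → b B . B] }  — shift
  I7: { [S → b B B .] }  — reduce
  I8: { [B → b f . b] }  — shift
  I9: { [B → b n . f] }  — shift
  I10: { [B → b n f .] }  — reduce
  I11: { [B → b f b .] }  — reduce

No state contains more than one complete item.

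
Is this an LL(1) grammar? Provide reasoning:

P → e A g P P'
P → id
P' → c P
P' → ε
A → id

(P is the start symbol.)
No. Predict set conflict for P': { 'c' }

Relevant sets:
  FOLLOW(P') = { $, 'c' }

For P:
  PREDICT(P → e A g P P') = { 'e' }
  PREDICT(P → id) = { 'id' }
For P':
  PREDICT(P' → c P) = { 'c' }
  PREDICT(P' → ε) = { $, 'c' }
A has a single production, so nothing to check there.

Conflict found: Predict set conflict for P': { 'c' }
The grammar is NOT LL(1).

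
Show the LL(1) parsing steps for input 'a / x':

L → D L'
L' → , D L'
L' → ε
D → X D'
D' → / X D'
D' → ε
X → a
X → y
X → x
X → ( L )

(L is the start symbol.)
LL(1) parsing maintains a stack (initially the start symbol over $) and the input. At each step: if the stack top is a terminal, match it against the current input token; if it is a non-terminal N, replace it with the RHS of M[N, lookahead] (the unique production whose predict set contains the lookahead).

Stack is shown with the top on the left.

Stack        Input    Action
----------------------------
L $          a / x $  output L → D L'
D L' $       a / x $  output D → X D'
X D' L' $    a / x $  output X → a
a D' L' $    a / x $  match 'a'
D' L' $      / x $    output D' → / X D'
/ X D' L' $  / x $    match '/'
X D' L' $    x $      output X → x
x D' L' $    x $      match 'x'
D' L' $      $        output D' → ε
L' $         $        output L' → ε
$            $        accept

The string is accepted.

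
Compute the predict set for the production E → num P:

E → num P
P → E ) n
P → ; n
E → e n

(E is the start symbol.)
PREDICT(E → num P) = (FIRST(RHS) \ {ε}) ∪ (FOLLOW(E) if ε ∈ FIRST(RHS), i.e. RHS ⇒* ε)
FIRST(num P) = { 'num' }
ε ∉ FIRST(num P), so FOLLOW(E) is not added.
PREDICT(E → num P) = { 'num' }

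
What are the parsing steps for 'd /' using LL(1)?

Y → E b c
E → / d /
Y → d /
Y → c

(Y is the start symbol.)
Stack is shown with the top on the left.

Stack  Input  Action
--------------------
Y $    d / $  output Y → d /
d / $  d / $  match 'd'
/ $    / $    match '/'
$      $      accept

The string is accepted.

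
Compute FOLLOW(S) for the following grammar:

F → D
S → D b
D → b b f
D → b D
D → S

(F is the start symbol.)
In D → S: S is at the end, add FOLLOW(D)

The FOLLOW sets referred to above (computed the same way, to a fixed point):
  FOLLOW(D) = { $, 'b' }

Taking the union: FOLLOW(S) = { $, 'b' }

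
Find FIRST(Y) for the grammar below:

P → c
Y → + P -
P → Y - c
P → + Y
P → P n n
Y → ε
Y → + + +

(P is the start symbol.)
{ '+', ε }

From Y → + P -:
  - '+' is a terminal: add '+' and stop
From Y → ε:
  - ε-production, so ε ∈ FIRST(Y)
From Y → + + +:
  - '+' is a terminal: add '+' and stop

Collecting: FIRST(Y) = { '+', ε }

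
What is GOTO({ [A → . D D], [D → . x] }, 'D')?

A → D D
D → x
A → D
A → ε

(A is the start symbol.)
{ [A → D . D], [D → . x] }

GOTO(I, 'D') = CLOSURE({ [A → αX.β] : [A → α.Xβ] ∈ I, X = 'D' })

Items with dot before 'D', with the dot advanced:
  [A → . D D] → [A → D . D]
Closure of the advanced items:
  [A → D . D] has the dot before D: add [D → . x]

GOTO = { [A → D . D], [D → . x] }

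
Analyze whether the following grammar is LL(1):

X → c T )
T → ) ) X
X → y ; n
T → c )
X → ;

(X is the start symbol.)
Yes, the grammar is LL(1).

A grammar is LL(1) if for each non-terminal N with multiple productions, the predict sets of those productions are pairwise disjoint, where PREDICT(N → α) = (FIRST(α) \ {ε}) ∪ (FOLLOW(N) if α ⇒* ε).

For X:
  PREDICT(X → c T ')') = { 'c' }
  PREDICT(X → y ';' n) = { 'y' }
  PREDICT(X → ';') = { ';' }
For T:
  PREDICT(T → ')' ')' X) = { ')' }
  PREDICT(T → c ')') = { 'c' }

All predict sets are disjoint. The grammar IS LL(1).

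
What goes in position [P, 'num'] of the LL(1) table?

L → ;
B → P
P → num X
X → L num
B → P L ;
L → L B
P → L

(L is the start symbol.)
To find M[P, 'num'], we find productions for P where 'num' is in the predict set (PREDICT(N → α) = (FIRST(α) \ {ε}) ∪ (FOLLOW(N) if α ⇒* ε)).

Relevant sets:
  FIRST(L) = { ';' }

P → num X: PREDICT = { 'num' }
  'num' is in predict set, so this production goes in M[P, 'num']
P → L: PREDICT = { ';' }

M[P, 'num'] = P → num X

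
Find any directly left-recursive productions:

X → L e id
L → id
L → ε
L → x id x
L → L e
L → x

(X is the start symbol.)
Direct left recursion occurs when N → N α for some non-terminal N (the right-hand side begins with the left-hand side itself).

X → L e id: starts with L
L → id: starts with id
L → ε: starts with ε
L → x id x: starts with x
L → L e: LEFT RECURSIVE (starts with L)
L → x: starts with x

The grammar has direct left recursion on: L.

Answer: Yes, L is left-recursive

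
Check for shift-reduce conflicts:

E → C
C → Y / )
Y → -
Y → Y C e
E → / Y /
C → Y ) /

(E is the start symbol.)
A shift-reduce conflict occurs when an LR(0) state has both:
  - a complete (reduce) item [A → α .] (dot at the end), and
  - a shift item [B → β . c γ] (dot before a terminal).

Augment with E' → E and build the canonical LR(0) collection (I0 = CLOSURE({[E' → . E]}), then GOTO on every symbol after a dot until no new states appear). It has 14 states:
  I0: { [C → . Y ) /], [C → . Y / )], [E → . / Y /], [E → . C], [E' → . E], [Y → . -], [Y → . Y C e] }  — shift
  I1: { [Y → - .] }  — reduce
  I2: { [E → / . Y /], [Y → . -], [Y → . Y C e] }  — shift
  I3: { [E → C .] }  — reduce
  I4: { [E' → E .] }  — accept
  I5: { [C → . Y ) /], [C → . Y / )], [C → Y . ) /], [C → Y . / )], [Y → . -], [Y → . Y C e], [Y → Y . C e] }  — shift
  I6: { [C → Y ) . /] }  — shift
  I7: { [C → Y / . )] }  — shift
  I8: { [Y → Y C . e] }  — shift
  I9: { [Y → Y C e .] }  — reduce
  I10: { [C → Y / ) .] }  — reduce
  I11: { [C → Y ) / .] }  — reduce
  I12: { [C → . Y ) /], [C → . Y / )], [E → / Y . /], [Y → . -], [Y → . Y C e], [Y → Y . C e] }  — shift
  I13: { [E → / Y / .] }  — reduce

No state contains both a complete item and a shift item.

Answer: No shift-reduce conflicts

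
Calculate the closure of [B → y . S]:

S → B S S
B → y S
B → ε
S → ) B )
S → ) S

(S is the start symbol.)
{ [B → . y S], [B → .], [B → y . S], [S → . ) B )], [S → . ) S], [S → . B S S] }

To compute CLOSURE, for each item [A → α.Bβ] where B is a non-terminal, add [B → .γ] for all productions B → γ; repeat for the newly added items until nothing changes.

Start with: [B → y . S]
  [B → y . S] has the dot before S: add [S → . B S S], [S → . ) B )], [S → . ) S]
  [S → . B S S] has the dot before B: add [B → . y S], [B → .]
No further items can be added.

CLOSURE = { [B → . y S], [B → .], [B → y . S], [S → . ) B )], [S → . ) S], [S → . B S S] }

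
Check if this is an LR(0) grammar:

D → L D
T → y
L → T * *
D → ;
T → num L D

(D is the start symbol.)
A grammar is LR(0) if no state in the canonical LR(0) collection has:
  - both a shift item (dot before a terminal) and a complete item (shift-reduce conflict), or
  - two or more complete items (reduce-reduce conflict; the accept item [D' → D .] counts as a complete item here).

Augment with D' → D and build the canonical LR(0) collection (I0 = CLOSURE({[D' → . D]}), then GOTO on every symbol after a dot until no new states appear). It has 12 states:
  I0: { [D → . ;], [D → . L D], [D' → . D], [L → . T * *], [T → . num L D], [T → . y] }  — shift
  I1: { [D → ; .] }  — reduce
  I2: { [D' → D .] }  — accept
  I3: { [D → . ;], [D → . L D], [D → L . D], [L → . T * *], [T → . num L D], [T → . y] }  — shift
  I4: { [L → T . * *] }  — shift
  I5: { [L → . T * *], [T → . num L D], [T → . y], [T → num . L D] }  — shift
  I6: { [T → y .] }  — reduce
  I7: { [D → . ;], [D → . L D], [L → . T * *], [T → . num L D], [T → . y], [T → num L . D] }  — shift
  I8: { [T → num L D .] }  — reduce
  I9: { [L → T * . *] }  — shift
  I10: { [L → T * * .] }  — reduce
  I11: { [D → L D .] }  — reduce

Every state is either a pure shift/goto state or contains exactly one complete item and nothing to shift — no conflicts. The grammar is LR(0).

Answer: Yes, the grammar is LR(0)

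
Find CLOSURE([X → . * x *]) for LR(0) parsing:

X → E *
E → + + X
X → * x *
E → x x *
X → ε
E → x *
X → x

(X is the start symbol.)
{ [X → . * x *] }

Start with: [X → . * x *]
The dot precedes the terminal '*', so nothing is added.

CLOSURE = { [X → . * x *] }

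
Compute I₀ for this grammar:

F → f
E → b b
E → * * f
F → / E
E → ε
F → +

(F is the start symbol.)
First, augment the grammar with F' → F
I₀ = CLOSURE({ [F' → . F] }):
  [F' → . F] has the dot before F: add [F → . f], [F → . / E], [F → . +]
No further items can be added.

I₀ = { [F → . +], [F → . / E], [F → . f], [F' → . F] }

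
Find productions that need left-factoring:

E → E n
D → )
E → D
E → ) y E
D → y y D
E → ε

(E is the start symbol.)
No, left-factoring is not needed

Left-factoring is needed when two productions for the same non-terminal
share a common prefix on the right-hand side.

Productions for E:
  E → E n
  E → D
  E → ) y E
  E → ε
Productions for D:
  D → )
  D → y y D

No common prefixes found.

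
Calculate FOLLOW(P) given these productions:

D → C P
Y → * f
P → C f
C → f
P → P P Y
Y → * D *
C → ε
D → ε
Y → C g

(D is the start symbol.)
{ $, '*', 'f', 'g' }

To compute FOLLOW(P), find every occurrence of P on a right-hand side N → α P β: add FIRST(β) \ {ε}, and if β is empty or nullable also add FOLLOW(N). Iterate to a fixed point.

In D → C P: P is at the end, add FOLLOW(D)
In P → P P Y: P is followed by P Y, add FIRST(P Y) \ {ε} = { 'f' }
In P → P P Y: P is followed by Y, add FIRST(Y) \ {ε} = { '*', 'f', 'g' }

The FOLLOW sets referred to above (computed the same way, to a fixed point):
  FOLLOW(D) = { $, '*' }

Taking the union: FOLLOW(P) = { $, '*', 'f', 'g' }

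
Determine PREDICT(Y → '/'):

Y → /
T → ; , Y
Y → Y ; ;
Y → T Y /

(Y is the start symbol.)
PREDICT(Y → '/') = (FIRST(RHS) \ {ε}) ∪ (FOLLOW(Y) if ε ∈ FIRST(RHS), i.e. RHS ⇒* ε)
FIRST('/') = { '/' }
ε ∉ FIRST('/'), so FOLLOW(Y) is not added.
PREDICT(Y → '/') = { '/' }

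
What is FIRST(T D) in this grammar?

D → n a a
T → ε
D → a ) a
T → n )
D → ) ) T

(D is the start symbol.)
{ ')', 'a', 'n' }

FIRST sets of the non-terminals involved (from the grammar, by fixed-point iteration):
  FIRST(T) = { 'n', ε }
  FIRST(D) = { ')', 'a', 'n' }

To compute FIRST(T D), process the symbols left to right:
Symbol T is a non-terminal. Add FIRST(T) \ {ε} = { 'n' }
T is nullable (ε ∈ FIRST(T)), continue to the next symbol.
Symbol D is a non-terminal. Add FIRST(D) \ {ε} = { ')', 'a', 'n' }
D is not nullable (ε ∉ FIRST(D)), so stop here.
FIRST(T D) = { ')', 'a', 'n' }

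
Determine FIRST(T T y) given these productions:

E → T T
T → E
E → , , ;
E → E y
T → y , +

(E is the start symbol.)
FIRST sets of the non-terminals involved (from the grammar, by fixed-point iteration):
  FIRST(T) = { ',', 'y' }

To compute FIRST(T T y), process the symbols left to right:
Symbol T is a non-terminal. Add FIRST(T) \ {ε} = { ',', 'y' }
T is not nullable (ε ∉ FIRST(T)), so stop here.
FIRST(T T y) = { ',', 'y' }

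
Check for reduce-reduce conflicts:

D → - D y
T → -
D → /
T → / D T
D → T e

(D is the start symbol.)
A reduce-reduce conflict occurs when an LR(0) state has two complete items [A → α .] and [B → β .] — both call for a reduction, and with no lookahead the parser cannot choose between them.

Augment with D' → D and build the canonical LR(0) collection (I0 = CLOSURE({[D' → . D]}), then GOTO on every symbol after a dot until no new states appear). It has 12 states:
  I0: { [D → . - D y], [D → . /], [D → . T e], [D' → . D], [T → . -], [T → . / D T] }  — shift
  I1: { [D → - . D y], [D → . - D y], [D → . /], [D → . T e], [T → - .], [T → . -], [T → . / D T] }  — shift, reduce
  I2: { [D → . - D y], [D → . /], [D → . T e], [D → / .], [T → . -], [T → . / D T], [T → / . D T] }  — shift, reduce
  I3: { [D' → D .] }  — accept
  I4: { [D → T . e] }  — shift
  I5: { [D → T e .] }  — reduce
  I6: { [T → . -], [T → . / D T], [T → / D . T] }  — shift
  I7: { [T → - .] }  — reduce
  I8: { [D → . - D y], [D → . /], [D → . T e], [T → . -], [T → . / D T], [T → / . D T] }  — shift
  I9: { [T → / D T .] }  — reduce
  I10: { [D → - D . y] }  — shift
  I11: { [D → - D y .] }  — reduce

No state contains more than one complete item.

Answer: No reduce-reduce conflicts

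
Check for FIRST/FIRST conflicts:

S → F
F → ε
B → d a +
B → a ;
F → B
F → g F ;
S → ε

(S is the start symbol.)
A FIRST/FIRST conflict occurs when two productions N → α and N → β for the same non-terminal have FIRST(α) ∩ FIRST(β) ≠ ∅ (with ε ∈ FIRST of a nullable right-hand side, so two nullable alternatives also conflict).

FIRST sets of the non-terminals at (or reachable through a nullable prefix from) the front of some alternative:
  FIRST(F) = { 'a', 'd', 'g', ε }
  FIRST(B) = { 'a', 'd' }

Productions for S:
  S → F: FIRST = { 'a', 'd', 'g', ε }
  S → ε: FIRST = { ε }
Productions for F:
  F → ε: FIRST = { ε }
  F → B: FIRST = { 'a', 'd' }
  F → g F ;: FIRST = { 'g' }
Productions for B:
  B → d a +: FIRST = { 'd' }
  B → a ;: FIRST = { 'a' }

Conflict for S: S → F and S → ε
  Overlap: { ε }

Answer: Yes. S → F / S → ε on { ε }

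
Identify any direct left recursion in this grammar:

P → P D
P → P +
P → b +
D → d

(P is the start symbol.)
Direct left recursion occurs when N → N α for some non-terminal N (the right-hand side begins with the left-hand side itself).

P → P D: LEFT RECURSIVE (starts with P)
P → P +: LEFT RECURSIVE (starts with P)
P → b +: starts with b
D → d: starts with d

The grammar has direct left recursion on: P.

Answer: Yes, P is left-recursive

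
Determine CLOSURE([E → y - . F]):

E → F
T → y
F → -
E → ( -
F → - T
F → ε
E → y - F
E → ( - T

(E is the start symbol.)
{ [E → y - . F], [F → . - T], [F → . -], [F → .] }

To compute CLOSURE, for each item [A → α.Bβ] where B is a non-terminal, add [B → .γ] for all productions B → γ; repeat for the newly added items until nothing changes.

Start with: [E → y - . F]
  [E → y - . F] has the dot before F: add [F → . -], [F → . - T], [F → .]
No further items can be added.

CLOSURE = { [E → y - . F], [F → . - T], [F → . -], [F → .] }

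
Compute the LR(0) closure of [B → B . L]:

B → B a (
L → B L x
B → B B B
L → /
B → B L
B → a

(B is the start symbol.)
{ [B → . B B B], [B → . B L], [B → . B a (], [B → . a], [B → B . L], [L → . /], [L → . B L x] }

Start with: [B → B . L]
  [B → B . L] has the dot before L: add [L → . B L x], [L → . /]
  [L → . B L x] has the dot before B: add [B → . B a (], [B → . B B B], [B → . B L], [B → . a]
No further items can be added.

CLOSURE = { [B → . B B B], [B → . B L], [B → . B a (], [B → . a], [B → B . L], [L → . /], [L → . B L x] }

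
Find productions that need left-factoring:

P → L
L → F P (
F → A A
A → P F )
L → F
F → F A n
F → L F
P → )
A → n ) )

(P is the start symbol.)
Left-factoring is needed when two productions for the same non-terminal
share a common prefix on the right-hand side.

Productions for P:
  P → L
  P → )
Productions for L:
  L → F P (
  L → F
Productions for F:
  F → A A
  F → F A n
  F → L F
Productions for A:
  A → P F )
  A → n ) )

Found common prefix 'F' in productions for L

Answer: Yes, L has productions with common prefix 'F'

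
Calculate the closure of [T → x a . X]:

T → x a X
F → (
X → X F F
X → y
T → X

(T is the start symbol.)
Start with: [T → x a . X]
  [T → x a . X] has the dot before X: add [X → . X F F], [X → . y]
No further items can be added.

CLOSURE = { [T → x a . X], [X → . X F F], [X → . y] }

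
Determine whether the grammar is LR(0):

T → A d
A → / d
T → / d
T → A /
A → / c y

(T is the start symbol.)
Augment with T' → T and build the canonical LR(0) collection (I0 = CLOSURE({[T' → . T]}), then GOTO on every symbol after a dot until no new states appear). It has 9 states:
  I0: { [A → . / c y], [A → . / d], [T → . / d], [T → . A /], [T → . A d], [T' → . T] }  — shift
  I1: { [A → / . c y], [A → / . d], [T → / . d] }  — shift
  I2: { [T → A . /], [T → A . d] }  — shift
  I3: { [T' → T .] }  — accept
  I4: { [T → A / .] }  — reduce
  I5: { [T → A d .] }  — reduce
  I6: { [A → / c . y] }  — shift
  I7: { [A → / d .], [T → / d .] }  — 2 reduces
  I8: { [A → / c y .] }  — reduce

Conflict in state I7:
  Reduce-reduce conflict: [A → / d .] and [T → / d .]
So the grammar is NOT LR(0).

Answer: No. Reduce-reduce conflict: [A → / d .] and [T → / d .]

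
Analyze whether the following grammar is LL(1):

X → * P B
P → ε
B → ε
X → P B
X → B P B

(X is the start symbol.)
No. Predict set conflict for X: { $ }

Relevant sets:
  FIRST(P) = { ε }
  FIRST(B) = { ε }
  FOLLOW(X) = { $ }

For X:
  PREDICT(X → '*' P B) = { '*' }
  PREDICT(X → P B) = { $ }
  PREDICT(X → B P B) = { $ }
P, B have a single production, so nothing to check there.

Conflict found: Predict set conflict for X: { $ }
The grammar is NOT LL(1).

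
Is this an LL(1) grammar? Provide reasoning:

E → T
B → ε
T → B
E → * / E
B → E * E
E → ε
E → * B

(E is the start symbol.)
A grammar is LL(1) if for each non-terminal N with multiple productions, the predict sets of those productions are pairwise disjoint, where PREDICT(N → α) = (FIRST(α) \ {ε}) ∪ (FOLLOW(N) if α ⇒* ε).

Relevant sets:
  FIRST(T) = { '*', ε }
  FIRST(E) = { '*', ε }
  FOLLOW(E) = { $, '*' }
  FOLLOW(B) = { $, '*' }

For E:
  PREDICT(E → T) = { $, '*' }
  PREDICT(E → '*' '/' E) = { '*' }
  PREDICT(E → ε) = { $, '*' }
  PREDICT(E → '*' B) = { '*' }
For B:
  PREDICT(B → ε) = { $, '*' }
  PREDICT(B → E '*' E) = { '*' }
T has a single production, so nothing to check there.

Conflict found: Predict set conflict for E: { '*' }
The grammar is NOT LL(1).

Answer: No. Predict set conflict for E: { '*' }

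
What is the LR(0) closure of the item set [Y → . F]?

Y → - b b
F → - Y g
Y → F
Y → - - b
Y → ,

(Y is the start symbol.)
To compute CLOSURE, for each item [A → α.Bβ] where B is a non-terminal, add [B → .γ] for all productions B → γ; repeat for the newly added items until nothing changes.

Start with: [Y → . F]
  [Y → . F] has the dot before F: add [F → . - Y g]
No further items can be added.

CLOSURE = { [F → . - Y g], [Y → . F] }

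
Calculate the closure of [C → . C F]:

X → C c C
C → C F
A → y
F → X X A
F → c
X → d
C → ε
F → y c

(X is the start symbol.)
{ [C → . C F], [C → .] }

To compute CLOSURE, for each item [A → α.Bβ] where B is a non-terminal, add [B → .γ] for all productions B → γ; repeat for the newly added items until nothing changes.

Start with: [C → . C F]
  [C → . C F] has the dot before C: add [C → .]
No further items can be added.

CLOSURE = { [C → . C F], [C → .] }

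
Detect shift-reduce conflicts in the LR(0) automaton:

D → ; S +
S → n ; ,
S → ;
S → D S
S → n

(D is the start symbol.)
Yes — I3: [S → ; .] vs [D → . ; S +]; I6: [S → n .] vs [S → n . ; ,]

A shift-reduce conflict occurs when an LR(0) state has both:
  - a complete (reduce) item [A → α .] (dot at the end), and
  - a shift item [B → β . c γ] (dot before a terminal).

Augment with D' → D and build the canonical LR(0) collection (I0 = CLOSURE({[D' → . D]}), then GOTO on every symbol after a dot until no new states appear). It has 11 states:
  I0: { [D → . ; S +], [D' → . D] }  — shift
  I1: { [D → . ; S +], [D → ; . S +], [S → . ;], [S → . D S], [S → . n ; ,], [S → . n] }  — shift
  I2: { [D' → D .] }  — accept
  I3: { [D → . ; S +], [D → ; . S +], [S → . ;], [S → . D S], [S → . n ; ,], [S → . n], [S → ; .] }  — shift, reduce
  I4: { [D → . ; S +], [S → . ;], [S → . D S], [S → . n ; ,], [S → . n], [S → D . S] }  — shift
  I5: { [D → ; S . +] }  — shift
  I6: { [S → n . ; ,], [S → n .] }  — shift, reduce
  I7: { [S → n ; . ,] }  — shift
  I8: { [S → n ; , .] }  — reduce
  I9: { [D → ; S + .] }  — reduce
  I10: { [S → D S .] }  — reduce

I3 contains reduce item [S → ; .] and shift items [D → . ; S +], [S → . ;], [S → . n], [S → . n ; ,] — shift-reduce conflict.
I6 contains reduce item [S → n .] and shift item [S → n . ; ,] — shift-reduce conflict.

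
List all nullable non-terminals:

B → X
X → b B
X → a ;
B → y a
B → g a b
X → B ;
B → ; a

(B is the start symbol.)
A non-terminal is nullable if it can derive ε (the empty string): either it has an ε-production, or it has a production whose right-hand side consists entirely of nullable non-terminals.

There are no ε-productions, so no non-terminal can derive ε.
No non-terminals are nullable.

Answer: None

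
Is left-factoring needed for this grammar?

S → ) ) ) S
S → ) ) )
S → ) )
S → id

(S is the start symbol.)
Yes, S has productions with common prefix ') )'

Left-factoring is needed when two productions for the same non-terminal
share a common prefix on the right-hand side.

Productions for S:
  S → ) ) ) S
  S → ) ) )
  S → ) )
  S → id

Found common prefix ') )' in productions for S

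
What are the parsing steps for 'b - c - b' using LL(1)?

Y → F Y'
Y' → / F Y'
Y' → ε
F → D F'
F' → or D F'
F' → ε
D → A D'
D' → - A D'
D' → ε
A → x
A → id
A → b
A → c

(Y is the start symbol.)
LL(1) parsing maintains a stack (initially the start symbol over $) and the input. At each step: if the stack top is a terminal, match it against the current input token; if it is a non-terminal N, replace it with the RHS of M[N, lookahead] (the unique production whose predict set contains the lookahead).

Stack is shown with the top on the left.

Stack           Input        Action
-----------------------------------
Y $             b - c - b $  output Y → F Y'
F Y' $          b - c - b $  output F → D F'
D F' Y' $       b - c - b $  output D → A D'
A D' F' Y' $    b - c - b $  output A → b
b D' F' Y' $    b - c - b $  match 'b'
D' F' Y' $      - c - b $    output D' → - A D'
- A D' F' Y' $  - c - b $    match '-'
A D' F' Y' $    c - b $      output A → c
c D' F' Y' $    c - b $      match 'c'
D' F' Y' $      - b $        output D' → - A D'
- A D' F' Y' $  - b $        match '-'
A D' F' Y' $    b $          output A → b
b D' F' Y' $    b $          match 'b'
D' F' Y' $      $            output D' → ε
F' Y' $         $            output F' → ε
Y' $            $            output Y' → ε
$               $            accept

The string is accepted.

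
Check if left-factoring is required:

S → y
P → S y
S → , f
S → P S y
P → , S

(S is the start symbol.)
Left-factoring is needed when two productions for the same non-terminal
share a common prefix on the right-hand side.

Productions for S:
  S → y
  S → , f
  S → P S y
Productions for P:
  P → S y
  P → , S

No common prefixes found.

Answer: No, left-factoring is not needed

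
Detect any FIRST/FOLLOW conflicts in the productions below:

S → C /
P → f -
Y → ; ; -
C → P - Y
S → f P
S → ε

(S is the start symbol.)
No FIRST/FOLLOW conflicts.

A FIRST/FOLLOW conflict occurs when a non-terminal N has a nullable alternative N → β (β ⇒* ε) and another alternative N → α with FIRST(α) ∩ FOLLOW(N) ≠ ∅: on such a lookahead the parser cannot decide between expanding α and letting N vanish via β.

Nullable non-terminals: S.
FIRST sets used below: FIRST(C) = { 'f' }

S: nullable alternative(s) S → ε; FOLLOW(S) = { $ }
  S → C /: FIRST \ {ε} = { 'f' } — disjoint from FOLLOW(S)
  S → f P: FIRST \ {ε} = { 'f' } — disjoint from FOLLOW(S)
  S → ε: FIRST \ {ε} = { } — this is the only nullable alternative, skip

C, P, Y have no nullable alternative, so no FIRST/FOLLOW check is needed there.

No FIRST/FOLLOW conflicts found.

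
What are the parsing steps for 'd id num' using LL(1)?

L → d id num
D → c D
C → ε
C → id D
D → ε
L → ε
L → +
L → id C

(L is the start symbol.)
LL(1) parsing maintains a stack (initially the start symbol over $) and the input. At each step: if the stack top is a terminal, match it against the current input token; if it is a non-terminal N, replace it with the RHS of M[N, lookahead] (the unique production whose predict set contains the lookahead).

Stack is shown with the top on the left.

Stack       Input       Action
------------------------------
L $         d id num $  output L → d id num
d id num $  d id num $  match 'd'
id num $    id num $    match 'id'
num $       num $       match 'num'
$           $           accept

The string is accepted.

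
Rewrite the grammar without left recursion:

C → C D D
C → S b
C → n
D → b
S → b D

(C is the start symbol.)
C is directly left-recursive. The standard transformation for
  A → A α₁ | ... | A α_m | β₁ | ... | β_n
is
  A  → β₁ A' | ... | β_n A'
  A' → α₁ A' | ... | α_m A' | ε

C → S b becomes C → S b C'
C → n becomes C → n C'
C → C D D becomes C' → D D C'
Add C' → ε

Productions for other non-terminals are unchanged:
  D → b
  S → b D

Resulting grammar:
C → S b C'
C → n C'
C' → D D C'
C' → ε
D → b
S → b D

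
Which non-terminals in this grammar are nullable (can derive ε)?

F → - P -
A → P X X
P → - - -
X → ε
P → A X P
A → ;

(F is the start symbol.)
{ 'X' }

ε-productions: X → ε
So X is immediately nullable.
No further non-terminal can be added: every production for the remaining non-terminals contains a terminal or a non-nullable non-terminal.
Nullable = { 'X' }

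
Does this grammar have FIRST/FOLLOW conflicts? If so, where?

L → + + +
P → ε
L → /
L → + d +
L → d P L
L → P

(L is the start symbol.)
No FIRST/FOLLOW conflicts.

A FIRST/FOLLOW conflict occurs when a non-terminal N has a nullable alternative N → β (β ⇒* ε) and another alternative N → α with FIRST(α) ∩ FOLLOW(N) ≠ ∅: on such a lookahead the parser cannot decide between expanding α and letting N vanish via β.

Nullable non-terminals: L, P.
FIRST sets used below: FIRST(P) = { ε }

L: nullable alternative(s) L → P; FOLLOW(L) = { $ }
  L → + + +: FIRST \ {ε} = { '+' } — disjoint from FOLLOW(L)
  L → /: FIRST \ {ε} = { '/' } — disjoint from FOLLOW(L)
  L → + d +: FIRST \ {ε} = { '+' } — disjoint from FOLLOW(L)
  L → d P L: FIRST \ {ε} = { 'd' } — disjoint from FOLLOW(L)
  L → P: FIRST \ {ε} = { } — this is the only nullable alternative, skip
P has a nullable alternative but only one production, so nothing to check.

No FIRST/FOLLOW conflicts found.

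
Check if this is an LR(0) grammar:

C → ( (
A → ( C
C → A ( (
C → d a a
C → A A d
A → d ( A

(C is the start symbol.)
No. Shift-reduce conflict between [C → A ( ( .] and [A → . ( C]

A grammar is LR(0) if no state in the canonical LR(0) collection has:
  - both a shift item (dot before a terminal) and a complete item (shift-reduce conflict), or
  - two or more complete items (reduce-reduce conflict; the accept item [C' → C .] counts as a complete item here).

Augment with C' → C and build the canonical LR(0) collection (I0 = CLOSURE({[C' → . C]}), then GOTO on every symbol after a dot until no new states appear). It has 17 states:
  I0: { [A → . ( C], [A → . d ( A], [C → . ( (], [C → . A ( (], [C → . A A d], [C → . d a a], [C' → . C] }  — shift
  I1: { [A → ( . C], [A → . ( C], [A → . d ( A], [C → ( . (], [C → . ( (], [C → . A ( (], [C → . A A d], [C → . d a a] }  — shift
  I2: { [A → . ( C], [A → . d ( A], [C → A . ( (], [C → A . A d] }  — shift
  I3: { [C' → C .] }  — accept
  I4: { [A → d . ( A], [C → d . a a] }  — shift
  I5: { [A → . ( C], [A → . d ( A], [A → d ( . A] }  — shift
  I6: { [C → d a . a] }  — shift
  I7: { [C → d a a .] }  — reduce
  I8: { [A → ( . C], [A → . ( C], [A → . d ( A], [C → . ( (], [C → . A ( (], [C → . A A d], [C → . d a a] }  — shift
  I9: { [A → d ( A .] }  — reduce
  I10: { [A → d . ( A] }  — shift
  I11: { [A → ( C .] }  — reduce
  I12: { [A → ( . C], [A → . ( C], [A → . d ( A], [C → . ( (], [C → . A ( (], [C → . A A d], [C → . d a a], [C → A ( . (] }  — shift
  I13: { [C → A A . d] }  — shift
  I14: { [C → A A d .] }  — reduce
  I15: { [A → ( . C], [A → . ( C], [A → . d ( A], [C → ( . (], [C → . ( (], [C → . A ( (], [C → . A A d], [C → . d a a], [C → A ( ( .] }  — shift, reduce
  I16: { [A → ( . C], [A → . ( C], [A → . d ( A], [C → ( ( .], [C → ( . (], [C → . ( (], [C → . A ( (], [C → . A A d], [C → . d a a] }  — shift, reduce

Conflict in state I15:
  Shift-reduce conflict between [C → A ( ( .] and [A → . ( C]
So the grammar is NOT LR(0).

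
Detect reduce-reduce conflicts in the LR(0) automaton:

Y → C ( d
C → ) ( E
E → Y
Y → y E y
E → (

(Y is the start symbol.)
A reduce-reduce conflict occurs when an LR(0) state has two complete items [A → α .] and [B → β .] — both call for a reduction, and with no lookahead the parser cannot choose between them.

Augment with Y' → Y and build the canonical LR(0) collection (I0 = CLOSURE({[Y' → . Y]}), then GOTO on every symbol after a dot until no new states appear). It has 13 states:
  I0: { [C → . ) ( E], [Y → . C ( d], [Y → . y E y], [Y' → . Y] }  — shift
  I1: { [C → ) . ( E] }  — shift
  I2: { [Y → C . ( d] }  — shift
  I3: { [Y' → Y .] }  — accept
  I4: { [C → . ) ( E], [E → . (], [E → . Y], [Y → . C ( d], [Y → . y E y], [Y → y . E y] }  — shift
  I5: { [E → ( .] }  — reduce
  I6: { [Y → y E . y] }  — shift
  I7: { [E → Y .] }  — reduce
  I8: { [Y → y E y .] }  — reduce
  I9: { [Y → C ( . d] }  — shift
  I10: { [Y → C ( d .] }  — reduce
  I11: { [C → ) ( . E], [C → . ) ( E], [E → . (], [E → . Y], [Y → . C ( d], [Y → . y E y] }  — shift
  I12: { [C → ) ( E .] }  — reduce

No state contains more than one complete item.

Answer: No reduce-reduce conflicts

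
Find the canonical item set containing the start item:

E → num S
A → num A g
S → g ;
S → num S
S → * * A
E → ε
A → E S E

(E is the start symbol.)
First, augment the grammar with E' → E
I₀ = CLOSURE({ [E' → . E] }):
  [E' → . E] has the dot before E: add [E → . num S], [E → .]
No further items can be added.

I₀ = { [E → . num S], [E → .], [E' → . E] }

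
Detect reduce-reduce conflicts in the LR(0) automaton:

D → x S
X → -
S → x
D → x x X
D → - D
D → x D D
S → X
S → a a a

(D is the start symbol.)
A reduce-reduce conflict occurs when an LR(0) state has two complete items [A → α .] and [B → β .] — both call for a reduction, and with no lookahead the parser cannot choose between them.

Augment with D' → D and build the canonical LR(0) collection (I0 = CLOSURE({[D' → . D]}), then GOTO on every symbol after a dot until no new states appear). It has 15 states:
  I0: { [D → . - D], [D → . x D D], [D → . x S], [D → . x x X], [D' → . D] }  — shift
  I1: { [D → - . D], [D → . - D], [D → . x D D], [D → . x S], [D → . x x X] }  — shift
  I2: { [D' → D .] }  — accept
  I3: { [D → . - D], [D → . x D D], [D → . x S], [D → . x x X], [D → x . D D], [D → x . S], [D → x . x X], [S → . X], [S → . a a a], [S → . x], [X → . -] }  — shift
  I4: { [D → - . D], [D → . - D], [D → . x D D], [D → . x S], [D → . x x X], [X → - .] }  — shift, reduce
  I5: { [D → . - D], [D → . x D D], [D → . x S], [D → . x x X], [D → x D . D] }  — shift
  I6: { [D → x S .] }  — reduce
  I7: { [S → X .] }  — reduce
  I8: { [S → a . a a] }  — shift
  I9: { [D → . - D], [D → . x D D], [D → . x S], [D → . x x X], [D → x . D D], [D → x . S], [D → x . x X], [D → x x . X], [S → . X], [S → . a a a], [S → . x], [S → x .], [X → . -] }  — shift, reduce
  I10: { [D → x x X .], [S → X .] }  — 2 reduces
  I11: { [S → a a . a] }  — shift
  I12: { [S → a a a .] }  — reduce
  I13: { [D → x D D .] }  — reduce
  I14: { [D → - D .] }  — reduce

I10 contains complete items [D → x x X .], [S → X .] — reduce-reduce conflict.

Answer: Yes — I10: [D → x x X .] vs [S → X .]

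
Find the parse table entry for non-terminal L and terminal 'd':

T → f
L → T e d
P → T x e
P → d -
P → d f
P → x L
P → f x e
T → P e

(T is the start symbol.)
To find M[L, 'd'], we find productions for L where 'd' is in the predict set (PREDICT(N → α) = (FIRST(α) \ {ε}) ∪ (FOLLOW(N) if α ⇒* ε)).

Relevant sets:
  FIRST(T) = { 'd', 'f', 'x' }

L → T e d: PREDICT = { 'd', 'f', 'x' }
  'd' is in predict set, so this production goes in M[L, 'd']

M[L, 'd'] = L → T e d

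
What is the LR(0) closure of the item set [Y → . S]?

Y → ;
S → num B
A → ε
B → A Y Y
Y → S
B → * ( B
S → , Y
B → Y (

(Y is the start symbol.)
{ [S → . , Y], [S → . num B], [Y → . S] }

To compute CLOSURE, for each item [A → α.Bβ] where B is a non-terminal, add [B → .γ] for all productions B → γ; repeat for the newly added items until nothing changes.

Start with: [Y → . S]
  [Y → . S] has the dot before S: add [S → . num B], [S → . , Y]
No further items can be added.

CLOSURE = { [S → . , Y], [S → . num B], [Y → . S] }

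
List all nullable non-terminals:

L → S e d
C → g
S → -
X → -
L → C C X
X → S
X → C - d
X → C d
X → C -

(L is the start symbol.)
There are no ε-productions, so no non-terminal can derive ε.
No non-terminals are nullable.

Answer: None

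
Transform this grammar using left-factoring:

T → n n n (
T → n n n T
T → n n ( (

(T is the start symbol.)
T → n n T'
T' → n T''
T'' → (
T'' → T
T' → ( (

Left-factoring transforms A → αβ₁ | αβ₂ into A → αA' and A' → β₁ | β₂
(α is the longest common prefix among the alternatives). Repeat until
no nonterminal has two alternatives with a common prefix.

Round 1: T has alternatives sharing prefix 'n n'. Introduce T': T → n n T'
  Add: T' → n (
  Add: T' → n T
  Add: T' → ( (

Round 2: T' has alternatives sharing prefix 'n'. Introduce T'': T' → n T''
  Add: T'' → (
  Add: T'' → T

No remaining common prefixes — done.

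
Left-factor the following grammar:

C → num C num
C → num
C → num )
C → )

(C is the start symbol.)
Left-factoring transforms A → αβ₁ | αβ₂ into A → αA' and A' → β₁ | β₂
(α is the longest common prefix among the alternatives). Repeat until
no nonterminal has two alternatives with a common prefix.

Round 1: C has alternatives sharing prefix 'num'. Introduce C': C → num C'
  Add: C' → C num
  Add: C' → ε
  Add: C' → )

No remaining common prefixes — done.

Resulting grammar:
C → num C'
C' → C num
C' → ε
C' → )
C → )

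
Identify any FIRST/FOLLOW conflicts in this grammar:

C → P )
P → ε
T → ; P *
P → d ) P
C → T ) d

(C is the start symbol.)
Nullable non-terminals: P.

P: nullable alternative(s) P → ε; FOLLOW(P) = { ')', '*' }
  P → ε: FIRST \ {ε} = { } — this is the only nullable alternative, skip
  P → d ) P: FIRST \ {ε} = { 'd' } — disjoint from FOLLOW(P)

C, T have no nullable alternative, so no FIRST/FOLLOW check is needed there.

No FIRST/FOLLOW conflicts found.

Answer: No FIRST/FOLLOW conflicts.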